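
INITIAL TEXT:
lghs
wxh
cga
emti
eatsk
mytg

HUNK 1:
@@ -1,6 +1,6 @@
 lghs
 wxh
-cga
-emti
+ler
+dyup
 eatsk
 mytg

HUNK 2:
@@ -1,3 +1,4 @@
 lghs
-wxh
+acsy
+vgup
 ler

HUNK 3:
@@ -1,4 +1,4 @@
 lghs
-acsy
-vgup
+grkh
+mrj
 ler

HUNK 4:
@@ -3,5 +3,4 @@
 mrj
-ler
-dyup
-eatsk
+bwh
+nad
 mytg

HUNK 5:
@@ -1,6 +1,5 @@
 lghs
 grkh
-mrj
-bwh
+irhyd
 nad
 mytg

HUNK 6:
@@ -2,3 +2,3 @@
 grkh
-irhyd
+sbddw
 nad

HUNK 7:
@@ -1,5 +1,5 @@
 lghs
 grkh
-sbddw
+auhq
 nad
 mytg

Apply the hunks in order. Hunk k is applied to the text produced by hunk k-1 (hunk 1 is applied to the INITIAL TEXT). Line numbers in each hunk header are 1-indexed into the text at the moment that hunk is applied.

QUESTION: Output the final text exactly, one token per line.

Hunk 1: at line 1 remove [cga,emti] add [ler,dyup] -> 6 lines: lghs wxh ler dyup eatsk mytg
Hunk 2: at line 1 remove [wxh] add [acsy,vgup] -> 7 lines: lghs acsy vgup ler dyup eatsk mytg
Hunk 3: at line 1 remove [acsy,vgup] add [grkh,mrj] -> 7 lines: lghs grkh mrj ler dyup eatsk mytg
Hunk 4: at line 3 remove [ler,dyup,eatsk] add [bwh,nad] -> 6 lines: lghs grkh mrj bwh nad mytg
Hunk 5: at line 1 remove [mrj,bwh] add [irhyd] -> 5 lines: lghs grkh irhyd nad mytg
Hunk 6: at line 2 remove [irhyd] add [sbddw] -> 5 lines: lghs grkh sbddw nad mytg
Hunk 7: at line 1 remove [sbddw] add [auhq] -> 5 lines: lghs grkh auhq nad mytg

Answer: lghs
grkh
auhq
nad
mytg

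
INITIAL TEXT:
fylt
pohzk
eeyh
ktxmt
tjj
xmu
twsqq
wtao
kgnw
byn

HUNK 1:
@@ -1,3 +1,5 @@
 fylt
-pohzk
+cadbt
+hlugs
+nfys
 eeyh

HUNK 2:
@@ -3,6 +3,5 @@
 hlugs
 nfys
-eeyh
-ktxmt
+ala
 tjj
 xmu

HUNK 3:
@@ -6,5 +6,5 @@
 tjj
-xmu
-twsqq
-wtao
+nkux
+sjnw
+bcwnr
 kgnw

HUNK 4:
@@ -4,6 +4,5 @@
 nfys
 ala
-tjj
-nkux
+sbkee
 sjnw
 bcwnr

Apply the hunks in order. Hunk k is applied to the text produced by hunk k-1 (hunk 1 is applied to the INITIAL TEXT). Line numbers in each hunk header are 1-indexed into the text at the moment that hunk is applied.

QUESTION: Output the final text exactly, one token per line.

Hunk 1: at line 1 remove [pohzk] add [cadbt,hlugs,nfys] -> 12 lines: fylt cadbt hlugs nfys eeyh ktxmt tjj xmu twsqq wtao kgnw byn
Hunk 2: at line 3 remove [eeyh,ktxmt] add [ala] -> 11 lines: fylt cadbt hlugs nfys ala tjj xmu twsqq wtao kgnw byn
Hunk 3: at line 6 remove [xmu,twsqq,wtao] add [nkux,sjnw,bcwnr] -> 11 lines: fylt cadbt hlugs nfys ala tjj nkux sjnw bcwnr kgnw byn
Hunk 4: at line 4 remove [tjj,nkux] add [sbkee] -> 10 lines: fylt cadbt hlugs nfys ala sbkee sjnw bcwnr kgnw byn

Answer: fylt
cadbt
hlugs
nfys
ala
sbkee
sjnw
bcwnr
kgnw
byn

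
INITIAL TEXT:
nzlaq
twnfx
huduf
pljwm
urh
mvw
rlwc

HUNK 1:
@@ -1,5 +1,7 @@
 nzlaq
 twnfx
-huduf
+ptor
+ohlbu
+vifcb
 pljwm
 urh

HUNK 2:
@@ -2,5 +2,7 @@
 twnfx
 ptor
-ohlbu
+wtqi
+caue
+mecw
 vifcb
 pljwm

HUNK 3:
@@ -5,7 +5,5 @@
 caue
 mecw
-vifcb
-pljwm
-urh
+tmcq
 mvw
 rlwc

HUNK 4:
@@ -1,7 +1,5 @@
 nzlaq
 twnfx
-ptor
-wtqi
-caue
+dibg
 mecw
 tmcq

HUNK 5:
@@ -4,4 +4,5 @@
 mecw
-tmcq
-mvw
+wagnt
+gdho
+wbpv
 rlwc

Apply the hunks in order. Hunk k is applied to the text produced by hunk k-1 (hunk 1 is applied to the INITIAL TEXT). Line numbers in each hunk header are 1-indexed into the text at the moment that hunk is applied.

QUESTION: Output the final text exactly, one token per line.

Answer: nzlaq
twnfx
dibg
mecw
wagnt
gdho
wbpv
rlwc

Derivation:
Hunk 1: at line 1 remove [huduf] add [ptor,ohlbu,vifcb] -> 9 lines: nzlaq twnfx ptor ohlbu vifcb pljwm urh mvw rlwc
Hunk 2: at line 2 remove [ohlbu] add [wtqi,caue,mecw] -> 11 lines: nzlaq twnfx ptor wtqi caue mecw vifcb pljwm urh mvw rlwc
Hunk 3: at line 5 remove [vifcb,pljwm,urh] add [tmcq] -> 9 lines: nzlaq twnfx ptor wtqi caue mecw tmcq mvw rlwc
Hunk 4: at line 1 remove [ptor,wtqi,caue] add [dibg] -> 7 lines: nzlaq twnfx dibg mecw tmcq mvw rlwc
Hunk 5: at line 4 remove [tmcq,mvw] add [wagnt,gdho,wbpv] -> 8 lines: nzlaq twnfx dibg mecw wagnt gdho wbpv rlwc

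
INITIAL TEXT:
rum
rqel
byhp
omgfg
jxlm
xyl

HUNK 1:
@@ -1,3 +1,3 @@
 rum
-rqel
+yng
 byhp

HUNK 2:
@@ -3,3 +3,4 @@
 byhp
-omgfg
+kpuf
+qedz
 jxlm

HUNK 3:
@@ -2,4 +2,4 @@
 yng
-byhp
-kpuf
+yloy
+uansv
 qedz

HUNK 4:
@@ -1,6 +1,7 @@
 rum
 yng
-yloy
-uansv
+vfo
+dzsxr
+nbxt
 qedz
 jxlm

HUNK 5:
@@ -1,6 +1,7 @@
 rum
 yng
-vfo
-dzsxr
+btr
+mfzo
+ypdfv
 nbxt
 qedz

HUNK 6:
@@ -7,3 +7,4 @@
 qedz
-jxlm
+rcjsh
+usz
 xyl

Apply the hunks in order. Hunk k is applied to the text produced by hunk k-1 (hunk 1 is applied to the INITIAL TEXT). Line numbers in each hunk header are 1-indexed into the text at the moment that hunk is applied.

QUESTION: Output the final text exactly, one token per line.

Answer: rum
yng
btr
mfzo
ypdfv
nbxt
qedz
rcjsh
usz
xyl

Derivation:
Hunk 1: at line 1 remove [rqel] add [yng] -> 6 lines: rum yng byhp omgfg jxlm xyl
Hunk 2: at line 3 remove [omgfg] add [kpuf,qedz] -> 7 lines: rum yng byhp kpuf qedz jxlm xyl
Hunk 3: at line 2 remove [byhp,kpuf] add [yloy,uansv] -> 7 lines: rum yng yloy uansv qedz jxlm xyl
Hunk 4: at line 1 remove [yloy,uansv] add [vfo,dzsxr,nbxt] -> 8 lines: rum yng vfo dzsxr nbxt qedz jxlm xyl
Hunk 5: at line 1 remove [vfo,dzsxr] add [btr,mfzo,ypdfv] -> 9 lines: rum yng btr mfzo ypdfv nbxt qedz jxlm xyl
Hunk 6: at line 7 remove [jxlm] add [rcjsh,usz] -> 10 lines: rum yng btr mfzo ypdfv nbxt qedz rcjsh usz xyl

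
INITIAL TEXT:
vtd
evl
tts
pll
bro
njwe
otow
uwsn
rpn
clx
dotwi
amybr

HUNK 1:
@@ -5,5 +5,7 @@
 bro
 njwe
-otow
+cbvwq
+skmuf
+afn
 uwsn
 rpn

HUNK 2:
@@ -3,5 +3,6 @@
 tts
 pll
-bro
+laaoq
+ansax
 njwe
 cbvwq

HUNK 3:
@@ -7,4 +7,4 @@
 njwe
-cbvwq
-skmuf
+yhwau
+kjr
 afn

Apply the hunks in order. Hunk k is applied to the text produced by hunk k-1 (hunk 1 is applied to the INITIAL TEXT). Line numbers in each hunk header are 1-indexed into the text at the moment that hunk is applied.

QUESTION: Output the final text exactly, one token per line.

Hunk 1: at line 5 remove [otow] add [cbvwq,skmuf,afn] -> 14 lines: vtd evl tts pll bro njwe cbvwq skmuf afn uwsn rpn clx dotwi amybr
Hunk 2: at line 3 remove [bro] add [laaoq,ansax] -> 15 lines: vtd evl tts pll laaoq ansax njwe cbvwq skmuf afn uwsn rpn clx dotwi amybr
Hunk 3: at line 7 remove [cbvwq,skmuf] add [yhwau,kjr] -> 15 lines: vtd evl tts pll laaoq ansax njwe yhwau kjr afn uwsn rpn clx dotwi amybr

Answer: vtd
evl
tts
pll
laaoq
ansax
njwe
yhwau
kjr
afn
uwsn
rpn
clx
dotwi
amybr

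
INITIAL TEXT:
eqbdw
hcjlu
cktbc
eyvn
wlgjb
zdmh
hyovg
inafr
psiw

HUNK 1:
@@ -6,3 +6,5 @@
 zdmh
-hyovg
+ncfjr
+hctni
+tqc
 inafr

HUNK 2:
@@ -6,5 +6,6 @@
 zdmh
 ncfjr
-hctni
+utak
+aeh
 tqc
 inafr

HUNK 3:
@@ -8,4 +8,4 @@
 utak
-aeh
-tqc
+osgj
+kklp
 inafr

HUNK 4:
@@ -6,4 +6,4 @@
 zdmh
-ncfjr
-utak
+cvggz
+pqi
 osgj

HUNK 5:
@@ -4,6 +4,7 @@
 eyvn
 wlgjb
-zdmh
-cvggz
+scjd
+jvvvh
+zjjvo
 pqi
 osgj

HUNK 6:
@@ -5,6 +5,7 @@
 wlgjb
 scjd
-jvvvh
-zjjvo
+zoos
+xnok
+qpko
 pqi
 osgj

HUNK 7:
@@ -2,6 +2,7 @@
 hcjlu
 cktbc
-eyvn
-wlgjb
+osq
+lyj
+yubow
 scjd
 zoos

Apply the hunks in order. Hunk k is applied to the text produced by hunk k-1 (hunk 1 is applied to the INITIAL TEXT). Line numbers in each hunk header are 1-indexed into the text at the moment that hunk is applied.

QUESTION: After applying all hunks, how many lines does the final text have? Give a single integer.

Answer: 15

Derivation:
Hunk 1: at line 6 remove [hyovg] add [ncfjr,hctni,tqc] -> 11 lines: eqbdw hcjlu cktbc eyvn wlgjb zdmh ncfjr hctni tqc inafr psiw
Hunk 2: at line 6 remove [hctni] add [utak,aeh] -> 12 lines: eqbdw hcjlu cktbc eyvn wlgjb zdmh ncfjr utak aeh tqc inafr psiw
Hunk 3: at line 8 remove [aeh,tqc] add [osgj,kklp] -> 12 lines: eqbdw hcjlu cktbc eyvn wlgjb zdmh ncfjr utak osgj kklp inafr psiw
Hunk 4: at line 6 remove [ncfjr,utak] add [cvggz,pqi] -> 12 lines: eqbdw hcjlu cktbc eyvn wlgjb zdmh cvggz pqi osgj kklp inafr psiw
Hunk 5: at line 4 remove [zdmh,cvggz] add [scjd,jvvvh,zjjvo] -> 13 lines: eqbdw hcjlu cktbc eyvn wlgjb scjd jvvvh zjjvo pqi osgj kklp inafr psiw
Hunk 6: at line 5 remove [jvvvh,zjjvo] add [zoos,xnok,qpko] -> 14 lines: eqbdw hcjlu cktbc eyvn wlgjb scjd zoos xnok qpko pqi osgj kklp inafr psiw
Hunk 7: at line 2 remove [eyvn,wlgjb] add [osq,lyj,yubow] -> 15 lines: eqbdw hcjlu cktbc osq lyj yubow scjd zoos xnok qpko pqi osgj kklp inafr psiw
Final line count: 15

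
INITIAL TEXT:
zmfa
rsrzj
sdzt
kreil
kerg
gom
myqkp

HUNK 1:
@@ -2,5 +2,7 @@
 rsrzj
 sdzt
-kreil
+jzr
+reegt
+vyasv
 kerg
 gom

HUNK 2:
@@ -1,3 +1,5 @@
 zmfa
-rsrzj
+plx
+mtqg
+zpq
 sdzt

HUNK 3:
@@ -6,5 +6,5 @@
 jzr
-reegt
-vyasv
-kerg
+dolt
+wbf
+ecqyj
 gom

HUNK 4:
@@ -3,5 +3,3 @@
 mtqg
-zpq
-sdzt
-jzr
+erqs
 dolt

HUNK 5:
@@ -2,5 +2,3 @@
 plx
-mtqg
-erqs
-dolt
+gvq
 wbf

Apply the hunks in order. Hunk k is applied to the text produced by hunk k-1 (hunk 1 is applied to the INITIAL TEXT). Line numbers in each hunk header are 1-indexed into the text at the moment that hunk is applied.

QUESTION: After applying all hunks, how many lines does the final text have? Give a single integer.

Answer: 7

Derivation:
Hunk 1: at line 2 remove [kreil] add [jzr,reegt,vyasv] -> 9 lines: zmfa rsrzj sdzt jzr reegt vyasv kerg gom myqkp
Hunk 2: at line 1 remove [rsrzj] add [plx,mtqg,zpq] -> 11 lines: zmfa plx mtqg zpq sdzt jzr reegt vyasv kerg gom myqkp
Hunk 3: at line 6 remove [reegt,vyasv,kerg] add [dolt,wbf,ecqyj] -> 11 lines: zmfa plx mtqg zpq sdzt jzr dolt wbf ecqyj gom myqkp
Hunk 4: at line 3 remove [zpq,sdzt,jzr] add [erqs] -> 9 lines: zmfa plx mtqg erqs dolt wbf ecqyj gom myqkp
Hunk 5: at line 2 remove [mtqg,erqs,dolt] add [gvq] -> 7 lines: zmfa plx gvq wbf ecqyj gom myqkp
Final line count: 7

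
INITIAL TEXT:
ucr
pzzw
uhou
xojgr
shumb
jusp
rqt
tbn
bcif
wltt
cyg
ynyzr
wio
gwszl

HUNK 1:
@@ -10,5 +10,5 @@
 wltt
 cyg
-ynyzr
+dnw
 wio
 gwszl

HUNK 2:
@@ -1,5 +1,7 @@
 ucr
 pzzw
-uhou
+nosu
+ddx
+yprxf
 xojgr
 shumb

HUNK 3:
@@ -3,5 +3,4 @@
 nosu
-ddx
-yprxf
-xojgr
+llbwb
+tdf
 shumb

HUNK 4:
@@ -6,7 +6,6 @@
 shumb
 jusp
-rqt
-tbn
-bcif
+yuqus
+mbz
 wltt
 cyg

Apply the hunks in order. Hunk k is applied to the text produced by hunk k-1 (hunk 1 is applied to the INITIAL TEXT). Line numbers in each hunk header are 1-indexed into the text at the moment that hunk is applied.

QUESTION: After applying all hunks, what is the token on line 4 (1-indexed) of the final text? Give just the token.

Answer: llbwb

Derivation:
Hunk 1: at line 10 remove [ynyzr] add [dnw] -> 14 lines: ucr pzzw uhou xojgr shumb jusp rqt tbn bcif wltt cyg dnw wio gwszl
Hunk 2: at line 1 remove [uhou] add [nosu,ddx,yprxf] -> 16 lines: ucr pzzw nosu ddx yprxf xojgr shumb jusp rqt tbn bcif wltt cyg dnw wio gwszl
Hunk 3: at line 3 remove [ddx,yprxf,xojgr] add [llbwb,tdf] -> 15 lines: ucr pzzw nosu llbwb tdf shumb jusp rqt tbn bcif wltt cyg dnw wio gwszl
Hunk 4: at line 6 remove [rqt,tbn,bcif] add [yuqus,mbz] -> 14 lines: ucr pzzw nosu llbwb tdf shumb jusp yuqus mbz wltt cyg dnw wio gwszl
Final line 4: llbwb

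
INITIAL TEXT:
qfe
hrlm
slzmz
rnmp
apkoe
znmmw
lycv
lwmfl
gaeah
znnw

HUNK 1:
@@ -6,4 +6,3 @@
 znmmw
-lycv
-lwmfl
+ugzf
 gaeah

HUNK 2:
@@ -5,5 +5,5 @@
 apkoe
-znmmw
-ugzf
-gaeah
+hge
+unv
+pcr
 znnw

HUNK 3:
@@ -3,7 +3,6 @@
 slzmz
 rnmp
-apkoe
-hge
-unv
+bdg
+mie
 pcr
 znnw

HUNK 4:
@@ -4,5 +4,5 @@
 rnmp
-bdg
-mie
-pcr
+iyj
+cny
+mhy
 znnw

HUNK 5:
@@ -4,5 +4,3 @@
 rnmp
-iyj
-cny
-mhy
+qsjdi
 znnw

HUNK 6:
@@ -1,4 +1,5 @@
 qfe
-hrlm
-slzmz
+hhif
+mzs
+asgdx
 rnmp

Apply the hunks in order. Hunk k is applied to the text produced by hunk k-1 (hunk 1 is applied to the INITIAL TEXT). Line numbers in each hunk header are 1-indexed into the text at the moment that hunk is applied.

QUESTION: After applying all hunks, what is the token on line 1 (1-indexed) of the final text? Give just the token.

Answer: qfe

Derivation:
Hunk 1: at line 6 remove [lycv,lwmfl] add [ugzf] -> 9 lines: qfe hrlm slzmz rnmp apkoe znmmw ugzf gaeah znnw
Hunk 2: at line 5 remove [znmmw,ugzf,gaeah] add [hge,unv,pcr] -> 9 lines: qfe hrlm slzmz rnmp apkoe hge unv pcr znnw
Hunk 3: at line 3 remove [apkoe,hge,unv] add [bdg,mie] -> 8 lines: qfe hrlm slzmz rnmp bdg mie pcr znnw
Hunk 4: at line 4 remove [bdg,mie,pcr] add [iyj,cny,mhy] -> 8 lines: qfe hrlm slzmz rnmp iyj cny mhy znnw
Hunk 5: at line 4 remove [iyj,cny,mhy] add [qsjdi] -> 6 lines: qfe hrlm slzmz rnmp qsjdi znnw
Hunk 6: at line 1 remove [hrlm,slzmz] add [hhif,mzs,asgdx] -> 7 lines: qfe hhif mzs asgdx rnmp qsjdi znnw
Final line 1: qfe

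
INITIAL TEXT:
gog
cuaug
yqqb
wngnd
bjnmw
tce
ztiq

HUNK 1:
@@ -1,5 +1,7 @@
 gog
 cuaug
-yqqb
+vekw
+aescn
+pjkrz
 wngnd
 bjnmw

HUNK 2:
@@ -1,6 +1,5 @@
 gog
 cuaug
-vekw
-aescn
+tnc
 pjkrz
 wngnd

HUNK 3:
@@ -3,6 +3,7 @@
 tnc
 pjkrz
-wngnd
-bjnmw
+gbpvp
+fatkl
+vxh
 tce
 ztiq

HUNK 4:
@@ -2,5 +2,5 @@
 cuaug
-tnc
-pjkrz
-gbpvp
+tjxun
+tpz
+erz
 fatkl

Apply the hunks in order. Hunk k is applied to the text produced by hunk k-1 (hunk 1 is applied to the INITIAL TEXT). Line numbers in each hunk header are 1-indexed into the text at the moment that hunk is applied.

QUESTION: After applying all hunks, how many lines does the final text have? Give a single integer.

Hunk 1: at line 1 remove [yqqb] add [vekw,aescn,pjkrz] -> 9 lines: gog cuaug vekw aescn pjkrz wngnd bjnmw tce ztiq
Hunk 2: at line 1 remove [vekw,aescn] add [tnc] -> 8 lines: gog cuaug tnc pjkrz wngnd bjnmw tce ztiq
Hunk 3: at line 3 remove [wngnd,bjnmw] add [gbpvp,fatkl,vxh] -> 9 lines: gog cuaug tnc pjkrz gbpvp fatkl vxh tce ztiq
Hunk 4: at line 2 remove [tnc,pjkrz,gbpvp] add [tjxun,tpz,erz] -> 9 lines: gog cuaug tjxun tpz erz fatkl vxh tce ztiq
Final line count: 9

Answer: 9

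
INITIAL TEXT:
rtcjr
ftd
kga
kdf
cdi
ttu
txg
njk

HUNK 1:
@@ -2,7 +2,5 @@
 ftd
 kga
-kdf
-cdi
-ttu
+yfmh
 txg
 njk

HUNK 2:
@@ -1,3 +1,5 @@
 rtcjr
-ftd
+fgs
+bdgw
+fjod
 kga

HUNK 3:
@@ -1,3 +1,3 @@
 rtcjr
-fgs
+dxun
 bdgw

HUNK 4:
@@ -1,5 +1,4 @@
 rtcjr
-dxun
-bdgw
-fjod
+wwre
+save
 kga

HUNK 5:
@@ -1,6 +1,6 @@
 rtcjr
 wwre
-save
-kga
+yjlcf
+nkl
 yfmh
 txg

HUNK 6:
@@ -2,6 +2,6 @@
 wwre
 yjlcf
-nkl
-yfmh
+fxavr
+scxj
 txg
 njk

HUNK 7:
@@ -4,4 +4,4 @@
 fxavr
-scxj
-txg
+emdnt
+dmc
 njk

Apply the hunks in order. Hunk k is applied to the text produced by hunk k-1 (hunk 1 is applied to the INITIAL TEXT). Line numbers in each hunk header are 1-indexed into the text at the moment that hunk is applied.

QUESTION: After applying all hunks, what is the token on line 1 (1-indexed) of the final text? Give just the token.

Answer: rtcjr

Derivation:
Hunk 1: at line 2 remove [kdf,cdi,ttu] add [yfmh] -> 6 lines: rtcjr ftd kga yfmh txg njk
Hunk 2: at line 1 remove [ftd] add [fgs,bdgw,fjod] -> 8 lines: rtcjr fgs bdgw fjod kga yfmh txg njk
Hunk 3: at line 1 remove [fgs] add [dxun] -> 8 lines: rtcjr dxun bdgw fjod kga yfmh txg njk
Hunk 4: at line 1 remove [dxun,bdgw,fjod] add [wwre,save] -> 7 lines: rtcjr wwre save kga yfmh txg njk
Hunk 5: at line 1 remove [save,kga] add [yjlcf,nkl] -> 7 lines: rtcjr wwre yjlcf nkl yfmh txg njk
Hunk 6: at line 2 remove [nkl,yfmh] add [fxavr,scxj] -> 7 lines: rtcjr wwre yjlcf fxavr scxj txg njk
Hunk 7: at line 4 remove [scxj,txg] add [emdnt,dmc] -> 7 lines: rtcjr wwre yjlcf fxavr emdnt dmc njk
Final line 1: rtcjr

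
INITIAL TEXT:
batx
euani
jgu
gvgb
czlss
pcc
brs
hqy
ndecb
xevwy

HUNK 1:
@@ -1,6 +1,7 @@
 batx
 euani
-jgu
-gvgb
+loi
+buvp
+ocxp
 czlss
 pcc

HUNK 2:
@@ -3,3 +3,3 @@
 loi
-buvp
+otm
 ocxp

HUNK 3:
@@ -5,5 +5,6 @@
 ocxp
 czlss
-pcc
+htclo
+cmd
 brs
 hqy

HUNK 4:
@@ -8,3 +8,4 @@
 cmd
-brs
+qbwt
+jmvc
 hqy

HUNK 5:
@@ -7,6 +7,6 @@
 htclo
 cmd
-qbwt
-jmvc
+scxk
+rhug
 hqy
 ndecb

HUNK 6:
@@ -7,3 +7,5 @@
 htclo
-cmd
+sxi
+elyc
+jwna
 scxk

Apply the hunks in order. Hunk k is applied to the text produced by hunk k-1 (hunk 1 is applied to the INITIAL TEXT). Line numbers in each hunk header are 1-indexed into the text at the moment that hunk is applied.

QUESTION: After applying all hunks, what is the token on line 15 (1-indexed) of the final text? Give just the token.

Hunk 1: at line 1 remove [jgu,gvgb] add [loi,buvp,ocxp] -> 11 lines: batx euani loi buvp ocxp czlss pcc brs hqy ndecb xevwy
Hunk 2: at line 3 remove [buvp] add [otm] -> 11 lines: batx euani loi otm ocxp czlss pcc brs hqy ndecb xevwy
Hunk 3: at line 5 remove [pcc] add [htclo,cmd] -> 12 lines: batx euani loi otm ocxp czlss htclo cmd brs hqy ndecb xevwy
Hunk 4: at line 8 remove [brs] add [qbwt,jmvc] -> 13 lines: batx euani loi otm ocxp czlss htclo cmd qbwt jmvc hqy ndecb xevwy
Hunk 5: at line 7 remove [qbwt,jmvc] add [scxk,rhug] -> 13 lines: batx euani loi otm ocxp czlss htclo cmd scxk rhug hqy ndecb xevwy
Hunk 6: at line 7 remove [cmd] add [sxi,elyc,jwna] -> 15 lines: batx euani loi otm ocxp czlss htclo sxi elyc jwna scxk rhug hqy ndecb xevwy
Final line 15: xevwy

Answer: xevwy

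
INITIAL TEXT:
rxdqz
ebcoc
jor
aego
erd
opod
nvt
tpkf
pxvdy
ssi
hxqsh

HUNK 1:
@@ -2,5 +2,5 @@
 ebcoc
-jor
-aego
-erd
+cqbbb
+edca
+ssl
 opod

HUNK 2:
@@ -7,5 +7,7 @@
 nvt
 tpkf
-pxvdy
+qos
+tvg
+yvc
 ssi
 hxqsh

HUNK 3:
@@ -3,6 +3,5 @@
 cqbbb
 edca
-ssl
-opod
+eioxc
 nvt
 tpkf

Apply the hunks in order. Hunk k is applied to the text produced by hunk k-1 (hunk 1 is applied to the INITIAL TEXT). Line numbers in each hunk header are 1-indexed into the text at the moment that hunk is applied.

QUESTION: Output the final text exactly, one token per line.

Answer: rxdqz
ebcoc
cqbbb
edca
eioxc
nvt
tpkf
qos
tvg
yvc
ssi
hxqsh

Derivation:
Hunk 1: at line 2 remove [jor,aego,erd] add [cqbbb,edca,ssl] -> 11 lines: rxdqz ebcoc cqbbb edca ssl opod nvt tpkf pxvdy ssi hxqsh
Hunk 2: at line 7 remove [pxvdy] add [qos,tvg,yvc] -> 13 lines: rxdqz ebcoc cqbbb edca ssl opod nvt tpkf qos tvg yvc ssi hxqsh
Hunk 3: at line 3 remove [ssl,opod] add [eioxc] -> 12 lines: rxdqz ebcoc cqbbb edca eioxc nvt tpkf qos tvg yvc ssi hxqsh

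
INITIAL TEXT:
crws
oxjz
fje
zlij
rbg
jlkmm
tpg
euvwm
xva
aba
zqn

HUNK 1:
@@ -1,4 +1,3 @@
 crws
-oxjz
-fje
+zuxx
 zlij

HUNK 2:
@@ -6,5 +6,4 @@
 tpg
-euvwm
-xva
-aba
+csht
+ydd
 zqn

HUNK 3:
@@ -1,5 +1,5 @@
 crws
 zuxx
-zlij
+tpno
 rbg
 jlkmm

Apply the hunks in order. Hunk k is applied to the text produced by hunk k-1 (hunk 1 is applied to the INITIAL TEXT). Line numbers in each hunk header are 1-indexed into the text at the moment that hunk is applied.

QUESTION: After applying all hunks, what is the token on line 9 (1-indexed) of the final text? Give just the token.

Hunk 1: at line 1 remove [oxjz,fje] add [zuxx] -> 10 lines: crws zuxx zlij rbg jlkmm tpg euvwm xva aba zqn
Hunk 2: at line 6 remove [euvwm,xva,aba] add [csht,ydd] -> 9 lines: crws zuxx zlij rbg jlkmm tpg csht ydd zqn
Hunk 3: at line 1 remove [zlij] add [tpno] -> 9 lines: crws zuxx tpno rbg jlkmm tpg csht ydd zqn
Final line 9: zqn

Answer: zqn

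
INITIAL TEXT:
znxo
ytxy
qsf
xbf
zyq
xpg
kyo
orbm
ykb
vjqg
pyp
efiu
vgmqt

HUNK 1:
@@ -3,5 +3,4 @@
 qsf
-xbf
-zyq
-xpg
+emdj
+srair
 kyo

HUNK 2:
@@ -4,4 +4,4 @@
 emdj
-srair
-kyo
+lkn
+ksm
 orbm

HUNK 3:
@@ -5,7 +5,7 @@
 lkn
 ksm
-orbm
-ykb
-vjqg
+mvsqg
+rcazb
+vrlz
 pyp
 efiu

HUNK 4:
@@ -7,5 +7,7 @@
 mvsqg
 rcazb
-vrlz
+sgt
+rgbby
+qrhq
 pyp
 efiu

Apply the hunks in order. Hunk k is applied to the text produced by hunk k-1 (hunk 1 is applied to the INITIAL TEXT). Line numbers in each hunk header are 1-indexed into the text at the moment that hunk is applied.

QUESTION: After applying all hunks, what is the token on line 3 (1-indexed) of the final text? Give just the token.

Answer: qsf

Derivation:
Hunk 1: at line 3 remove [xbf,zyq,xpg] add [emdj,srair] -> 12 lines: znxo ytxy qsf emdj srair kyo orbm ykb vjqg pyp efiu vgmqt
Hunk 2: at line 4 remove [srair,kyo] add [lkn,ksm] -> 12 lines: znxo ytxy qsf emdj lkn ksm orbm ykb vjqg pyp efiu vgmqt
Hunk 3: at line 5 remove [orbm,ykb,vjqg] add [mvsqg,rcazb,vrlz] -> 12 lines: znxo ytxy qsf emdj lkn ksm mvsqg rcazb vrlz pyp efiu vgmqt
Hunk 4: at line 7 remove [vrlz] add [sgt,rgbby,qrhq] -> 14 lines: znxo ytxy qsf emdj lkn ksm mvsqg rcazb sgt rgbby qrhq pyp efiu vgmqt
Final line 3: qsf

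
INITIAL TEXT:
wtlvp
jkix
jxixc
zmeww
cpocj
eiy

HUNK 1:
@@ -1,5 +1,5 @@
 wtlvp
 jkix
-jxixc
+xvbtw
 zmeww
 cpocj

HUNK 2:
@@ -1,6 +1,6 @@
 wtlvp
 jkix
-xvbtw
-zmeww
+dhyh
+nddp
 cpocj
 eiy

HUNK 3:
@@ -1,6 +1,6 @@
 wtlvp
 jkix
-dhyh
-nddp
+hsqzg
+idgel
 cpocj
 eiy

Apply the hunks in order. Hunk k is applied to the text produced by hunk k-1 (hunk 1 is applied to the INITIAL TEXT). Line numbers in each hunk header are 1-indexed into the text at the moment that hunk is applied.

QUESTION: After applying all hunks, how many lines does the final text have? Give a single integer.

Answer: 6

Derivation:
Hunk 1: at line 1 remove [jxixc] add [xvbtw] -> 6 lines: wtlvp jkix xvbtw zmeww cpocj eiy
Hunk 2: at line 1 remove [xvbtw,zmeww] add [dhyh,nddp] -> 6 lines: wtlvp jkix dhyh nddp cpocj eiy
Hunk 3: at line 1 remove [dhyh,nddp] add [hsqzg,idgel] -> 6 lines: wtlvp jkix hsqzg idgel cpocj eiy
Final line count: 6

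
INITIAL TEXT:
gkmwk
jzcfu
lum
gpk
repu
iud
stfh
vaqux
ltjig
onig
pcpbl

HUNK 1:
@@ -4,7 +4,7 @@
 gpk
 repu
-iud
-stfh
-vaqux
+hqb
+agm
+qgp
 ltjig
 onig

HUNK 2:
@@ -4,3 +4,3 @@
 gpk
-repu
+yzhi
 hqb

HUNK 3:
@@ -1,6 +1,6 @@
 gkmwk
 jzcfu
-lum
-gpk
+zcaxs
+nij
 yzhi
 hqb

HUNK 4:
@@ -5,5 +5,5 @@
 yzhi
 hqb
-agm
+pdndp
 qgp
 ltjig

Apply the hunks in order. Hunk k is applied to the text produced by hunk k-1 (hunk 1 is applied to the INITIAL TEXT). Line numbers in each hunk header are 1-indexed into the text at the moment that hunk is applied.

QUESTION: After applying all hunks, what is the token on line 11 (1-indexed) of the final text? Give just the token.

Answer: pcpbl

Derivation:
Hunk 1: at line 4 remove [iud,stfh,vaqux] add [hqb,agm,qgp] -> 11 lines: gkmwk jzcfu lum gpk repu hqb agm qgp ltjig onig pcpbl
Hunk 2: at line 4 remove [repu] add [yzhi] -> 11 lines: gkmwk jzcfu lum gpk yzhi hqb agm qgp ltjig onig pcpbl
Hunk 3: at line 1 remove [lum,gpk] add [zcaxs,nij] -> 11 lines: gkmwk jzcfu zcaxs nij yzhi hqb agm qgp ltjig onig pcpbl
Hunk 4: at line 5 remove [agm] add [pdndp] -> 11 lines: gkmwk jzcfu zcaxs nij yzhi hqb pdndp qgp ltjig onig pcpbl
Final line 11: pcpbl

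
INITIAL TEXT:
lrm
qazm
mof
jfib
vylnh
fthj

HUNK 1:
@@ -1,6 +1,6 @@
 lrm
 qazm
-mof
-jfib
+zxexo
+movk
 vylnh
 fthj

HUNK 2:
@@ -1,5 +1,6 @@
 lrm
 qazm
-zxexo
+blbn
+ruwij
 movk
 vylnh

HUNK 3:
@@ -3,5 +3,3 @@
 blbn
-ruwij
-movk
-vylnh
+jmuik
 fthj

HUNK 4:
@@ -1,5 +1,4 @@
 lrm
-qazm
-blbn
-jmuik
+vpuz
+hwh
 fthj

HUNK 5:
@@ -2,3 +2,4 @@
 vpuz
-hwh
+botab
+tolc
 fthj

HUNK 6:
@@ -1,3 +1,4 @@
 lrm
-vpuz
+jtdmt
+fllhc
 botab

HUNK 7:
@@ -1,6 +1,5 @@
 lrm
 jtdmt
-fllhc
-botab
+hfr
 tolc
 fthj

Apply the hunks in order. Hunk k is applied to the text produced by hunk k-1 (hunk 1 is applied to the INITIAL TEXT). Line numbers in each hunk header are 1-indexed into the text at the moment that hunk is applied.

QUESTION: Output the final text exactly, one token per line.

Answer: lrm
jtdmt
hfr
tolc
fthj

Derivation:
Hunk 1: at line 1 remove [mof,jfib] add [zxexo,movk] -> 6 lines: lrm qazm zxexo movk vylnh fthj
Hunk 2: at line 1 remove [zxexo] add [blbn,ruwij] -> 7 lines: lrm qazm blbn ruwij movk vylnh fthj
Hunk 3: at line 3 remove [ruwij,movk,vylnh] add [jmuik] -> 5 lines: lrm qazm blbn jmuik fthj
Hunk 4: at line 1 remove [qazm,blbn,jmuik] add [vpuz,hwh] -> 4 lines: lrm vpuz hwh fthj
Hunk 5: at line 2 remove [hwh] add [botab,tolc] -> 5 lines: lrm vpuz botab tolc fthj
Hunk 6: at line 1 remove [vpuz] add [jtdmt,fllhc] -> 6 lines: lrm jtdmt fllhc botab tolc fthj
Hunk 7: at line 1 remove [fllhc,botab] add [hfr] -> 5 lines: lrm jtdmt hfr tolc fthj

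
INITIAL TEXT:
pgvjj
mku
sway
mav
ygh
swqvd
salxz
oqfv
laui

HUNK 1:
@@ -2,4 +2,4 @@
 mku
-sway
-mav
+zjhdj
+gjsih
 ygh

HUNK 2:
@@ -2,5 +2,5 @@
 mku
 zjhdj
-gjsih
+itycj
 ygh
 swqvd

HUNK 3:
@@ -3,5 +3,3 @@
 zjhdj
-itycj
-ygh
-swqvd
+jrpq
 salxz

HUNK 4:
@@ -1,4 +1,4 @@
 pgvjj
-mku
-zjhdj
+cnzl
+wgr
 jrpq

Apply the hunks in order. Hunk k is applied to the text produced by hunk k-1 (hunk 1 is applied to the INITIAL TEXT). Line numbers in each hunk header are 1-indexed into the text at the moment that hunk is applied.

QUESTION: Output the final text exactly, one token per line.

Hunk 1: at line 2 remove [sway,mav] add [zjhdj,gjsih] -> 9 lines: pgvjj mku zjhdj gjsih ygh swqvd salxz oqfv laui
Hunk 2: at line 2 remove [gjsih] add [itycj] -> 9 lines: pgvjj mku zjhdj itycj ygh swqvd salxz oqfv laui
Hunk 3: at line 3 remove [itycj,ygh,swqvd] add [jrpq] -> 7 lines: pgvjj mku zjhdj jrpq salxz oqfv laui
Hunk 4: at line 1 remove [mku,zjhdj] add [cnzl,wgr] -> 7 lines: pgvjj cnzl wgr jrpq salxz oqfv laui

Answer: pgvjj
cnzl
wgr
jrpq
salxz
oqfv
laui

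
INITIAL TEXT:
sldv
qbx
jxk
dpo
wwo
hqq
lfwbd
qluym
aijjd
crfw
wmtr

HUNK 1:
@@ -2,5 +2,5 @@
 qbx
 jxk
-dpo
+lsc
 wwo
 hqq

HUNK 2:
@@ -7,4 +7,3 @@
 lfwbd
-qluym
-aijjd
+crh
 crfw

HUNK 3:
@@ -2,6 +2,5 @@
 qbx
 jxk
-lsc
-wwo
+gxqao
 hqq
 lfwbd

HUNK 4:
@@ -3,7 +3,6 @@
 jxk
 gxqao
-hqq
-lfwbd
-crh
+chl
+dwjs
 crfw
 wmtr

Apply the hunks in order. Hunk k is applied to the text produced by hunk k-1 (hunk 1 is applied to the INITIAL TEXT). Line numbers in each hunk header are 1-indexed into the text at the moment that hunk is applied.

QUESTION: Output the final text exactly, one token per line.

Hunk 1: at line 2 remove [dpo] add [lsc] -> 11 lines: sldv qbx jxk lsc wwo hqq lfwbd qluym aijjd crfw wmtr
Hunk 2: at line 7 remove [qluym,aijjd] add [crh] -> 10 lines: sldv qbx jxk lsc wwo hqq lfwbd crh crfw wmtr
Hunk 3: at line 2 remove [lsc,wwo] add [gxqao] -> 9 lines: sldv qbx jxk gxqao hqq lfwbd crh crfw wmtr
Hunk 4: at line 3 remove [hqq,lfwbd,crh] add [chl,dwjs] -> 8 lines: sldv qbx jxk gxqao chl dwjs crfw wmtr

Answer: sldv
qbx
jxk
gxqao
chl
dwjs
crfw
wmtr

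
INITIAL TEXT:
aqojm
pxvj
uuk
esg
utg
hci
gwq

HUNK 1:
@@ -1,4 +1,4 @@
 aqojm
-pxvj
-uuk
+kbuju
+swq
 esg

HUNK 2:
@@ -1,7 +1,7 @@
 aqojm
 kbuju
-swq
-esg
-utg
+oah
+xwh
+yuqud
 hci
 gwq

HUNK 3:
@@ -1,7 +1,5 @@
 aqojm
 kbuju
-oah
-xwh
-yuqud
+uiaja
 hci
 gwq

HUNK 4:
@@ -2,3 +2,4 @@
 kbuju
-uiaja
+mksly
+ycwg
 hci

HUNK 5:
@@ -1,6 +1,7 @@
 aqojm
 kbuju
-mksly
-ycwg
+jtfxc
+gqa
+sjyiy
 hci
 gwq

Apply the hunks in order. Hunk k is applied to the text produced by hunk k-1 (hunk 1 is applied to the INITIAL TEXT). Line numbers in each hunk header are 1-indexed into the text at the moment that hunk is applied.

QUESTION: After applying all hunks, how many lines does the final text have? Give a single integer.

Hunk 1: at line 1 remove [pxvj,uuk] add [kbuju,swq] -> 7 lines: aqojm kbuju swq esg utg hci gwq
Hunk 2: at line 1 remove [swq,esg,utg] add [oah,xwh,yuqud] -> 7 lines: aqojm kbuju oah xwh yuqud hci gwq
Hunk 3: at line 1 remove [oah,xwh,yuqud] add [uiaja] -> 5 lines: aqojm kbuju uiaja hci gwq
Hunk 4: at line 2 remove [uiaja] add [mksly,ycwg] -> 6 lines: aqojm kbuju mksly ycwg hci gwq
Hunk 5: at line 1 remove [mksly,ycwg] add [jtfxc,gqa,sjyiy] -> 7 lines: aqojm kbuju jtfxc gqa sjyiy hci gwq
Final line count: 7

Answer: 7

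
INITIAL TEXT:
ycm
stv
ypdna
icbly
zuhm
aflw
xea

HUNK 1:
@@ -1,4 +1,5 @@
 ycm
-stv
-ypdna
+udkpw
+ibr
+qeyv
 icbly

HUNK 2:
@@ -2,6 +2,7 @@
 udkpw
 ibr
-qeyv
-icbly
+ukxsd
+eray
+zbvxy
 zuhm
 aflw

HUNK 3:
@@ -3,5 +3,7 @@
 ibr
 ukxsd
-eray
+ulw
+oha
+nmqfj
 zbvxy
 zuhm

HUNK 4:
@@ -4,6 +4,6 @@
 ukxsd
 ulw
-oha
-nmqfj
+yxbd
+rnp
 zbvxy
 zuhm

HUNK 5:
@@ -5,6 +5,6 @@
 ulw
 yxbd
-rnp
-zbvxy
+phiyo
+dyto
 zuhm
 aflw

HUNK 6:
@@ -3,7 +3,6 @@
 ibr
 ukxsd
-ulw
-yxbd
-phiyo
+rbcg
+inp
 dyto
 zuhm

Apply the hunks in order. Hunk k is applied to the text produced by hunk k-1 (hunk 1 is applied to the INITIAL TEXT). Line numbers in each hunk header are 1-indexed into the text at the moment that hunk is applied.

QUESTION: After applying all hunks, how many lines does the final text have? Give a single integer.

Answer: 10

Derivation:
Hunk 1: at line 1 remove [stv,ypdna] add [udkpw,ibr,qeyv] -> 8 lines: ycm udkpw ibr qeyv icbly zuhm aflw xea
Hunk 2: at line 2 remove [qeyv,icbly] add [ukxsd,eray,zbvxy] -> 9 lines: ycm udkpw ibr ukxsd eray zbvxy zuhm aflw xea
Hunk 3: at line 3 remove [eray] add [ulw,oha,nmqfj] -> 11 lines: ycm udkpw ibr ukxsd ulw oha nmqfj zbvxy zuhm aflw xea
Hunk 4: at line 4 remove [oha,nmqfj] add [yxbd,rnp] -> 11 lines: ycm udkpw ibr ukxsd ulw yxbd rnp zbvxy zuhm aflw xea
Hunk 5: at line 5 remove [rnp,zbvxy] add [phiyo,dyto] -> 11 lines: ycm udkpw ibr ukxsd ulw yxbd phiyo dyto zuhm aflw xea
Hunk 6: at line 3 remove [ulw,yxbd,phiyo] add [rbcg,inp] -> 10 lines: ycm udkpw ibr ukxsd rbcg inp dyto zuhm aflw xea
Final line count: 10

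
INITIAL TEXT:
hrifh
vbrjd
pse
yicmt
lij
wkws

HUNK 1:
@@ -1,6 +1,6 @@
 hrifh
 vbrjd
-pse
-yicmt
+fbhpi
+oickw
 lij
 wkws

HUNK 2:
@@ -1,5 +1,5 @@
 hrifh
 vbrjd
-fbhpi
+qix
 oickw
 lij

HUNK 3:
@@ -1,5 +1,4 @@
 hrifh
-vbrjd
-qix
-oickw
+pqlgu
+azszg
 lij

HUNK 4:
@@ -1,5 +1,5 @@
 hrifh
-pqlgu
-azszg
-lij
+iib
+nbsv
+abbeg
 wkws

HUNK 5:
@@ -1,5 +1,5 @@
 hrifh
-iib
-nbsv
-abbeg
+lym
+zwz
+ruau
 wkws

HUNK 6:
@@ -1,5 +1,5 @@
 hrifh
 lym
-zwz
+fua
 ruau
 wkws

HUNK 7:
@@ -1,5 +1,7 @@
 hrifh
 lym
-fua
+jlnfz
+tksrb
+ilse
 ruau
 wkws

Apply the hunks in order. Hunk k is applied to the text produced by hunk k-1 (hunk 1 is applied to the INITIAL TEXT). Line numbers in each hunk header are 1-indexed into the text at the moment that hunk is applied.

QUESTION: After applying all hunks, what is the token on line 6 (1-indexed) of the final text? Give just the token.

Hunk 1: at line 1 remove [pse,yicmt] add [fbhpi,oickw] -> 6 lines: hrifh vbrjd fbhpi oickw lij wkws
Hunk 2: at line 1 remove [fbhpi] add [qix] -> 6 lines: hrifh vbrjd qix oickw lij wkws
Hunk 3: at line 1 remove [vbrjd,qix,oickw] add [pqlgu,azszg] -> 5 lines: hrifh pqlgu azszg lij wkws
Hunk 4: at line 1 remove [pqlgu,azszg,lij] add [iib,nbsv,abbeg] -> 5 lines: hrifh iib nbsv abbeg wkws
Hunk 5: at line 1 remove [iib,nbsv,abbeg] add [lym,zwz,ruau] -> 5 lines: hrifh lym zwz ruau wkws
Hunk 6: at line 1 remove [zwz] add [fua] -> 5 lines: hrifh lym fua ruau wkws
Hunk 7: at line 1 remove [fua] add [jlnfz,tksrb,ilse] -> 7 lines: hrifh lym jlnfz tksrb ilse ruau wkws
Final line 6: ruau

Answer: ruau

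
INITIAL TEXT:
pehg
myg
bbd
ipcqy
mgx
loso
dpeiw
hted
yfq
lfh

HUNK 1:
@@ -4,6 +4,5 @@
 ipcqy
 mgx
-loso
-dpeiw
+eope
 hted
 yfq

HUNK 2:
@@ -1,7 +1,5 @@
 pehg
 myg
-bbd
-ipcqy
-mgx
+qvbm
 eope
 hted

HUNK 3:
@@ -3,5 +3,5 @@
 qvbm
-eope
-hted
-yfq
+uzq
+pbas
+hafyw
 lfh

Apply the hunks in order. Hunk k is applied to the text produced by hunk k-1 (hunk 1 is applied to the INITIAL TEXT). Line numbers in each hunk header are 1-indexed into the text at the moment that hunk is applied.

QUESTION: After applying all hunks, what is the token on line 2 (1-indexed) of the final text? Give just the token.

Answer: myg

Derivation:
Hunk 1: at line 4 remove [loso,dpeiw] add [eope] -> 9 lines: pehg myg bbd ipcqy mgx eope hted yfq lfh
Hunk 2: at line 1 remove [bbd,ipcqy,mgx] add [qvbm] -> 7 lines: pehg myg qvbm eope hted yfq lfh
Hunk 3: at line 3 remove [eope,hted,yfq] add [uzq,pbas,hafyw] -> 7 lines: pehg myg qvbm uzq pbas hafyw lfh
Final line 2: myg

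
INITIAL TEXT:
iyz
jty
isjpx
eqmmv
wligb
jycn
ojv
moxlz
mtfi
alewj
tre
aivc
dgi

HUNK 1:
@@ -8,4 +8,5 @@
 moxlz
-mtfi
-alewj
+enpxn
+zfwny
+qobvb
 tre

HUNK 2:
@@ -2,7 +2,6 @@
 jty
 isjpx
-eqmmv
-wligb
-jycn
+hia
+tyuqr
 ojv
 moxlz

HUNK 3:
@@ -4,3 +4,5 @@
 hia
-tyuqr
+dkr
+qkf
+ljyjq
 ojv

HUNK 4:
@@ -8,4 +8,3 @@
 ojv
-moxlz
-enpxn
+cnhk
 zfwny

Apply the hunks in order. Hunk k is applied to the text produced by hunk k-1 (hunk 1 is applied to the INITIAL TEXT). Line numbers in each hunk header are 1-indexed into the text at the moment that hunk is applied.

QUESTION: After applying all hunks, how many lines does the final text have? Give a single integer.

Hunk 1: at line 8 remove [mtfi,alewj] add [enpxn,zfwny,qobvb] -> 14 lines: iyz jty isjpx eqmmv wligb jycn ojv moxlz enpxn zfwny qobvb tre aivc dgi
Hunk 2: at line 2 remove [eqmmv,wligb,jycn] add [hia,tyuqr] -> 13 lines: iyz jty isjpx hia tyuqr ojv moxlz enpxn zfwny qobvb tre aivc dgi
Hunk 3: at line 4 remove [tyuqr] add [dkr,qkf,ljyjq] -> 15 lines: iyz jty isjpx hia dkr qkf ljyjq ojv moxlz enpxn zfwny qobvb tre aivc dgi
Hunk 4: at line 8 remove [moxlz,enpxn] add [cnhk] -> 14 lines: iyz jty isjpx hia dkr qkf ljyjq ojv cnhk zfwny qobvb tre aivc dgi
Final line count: 14

Answer: 14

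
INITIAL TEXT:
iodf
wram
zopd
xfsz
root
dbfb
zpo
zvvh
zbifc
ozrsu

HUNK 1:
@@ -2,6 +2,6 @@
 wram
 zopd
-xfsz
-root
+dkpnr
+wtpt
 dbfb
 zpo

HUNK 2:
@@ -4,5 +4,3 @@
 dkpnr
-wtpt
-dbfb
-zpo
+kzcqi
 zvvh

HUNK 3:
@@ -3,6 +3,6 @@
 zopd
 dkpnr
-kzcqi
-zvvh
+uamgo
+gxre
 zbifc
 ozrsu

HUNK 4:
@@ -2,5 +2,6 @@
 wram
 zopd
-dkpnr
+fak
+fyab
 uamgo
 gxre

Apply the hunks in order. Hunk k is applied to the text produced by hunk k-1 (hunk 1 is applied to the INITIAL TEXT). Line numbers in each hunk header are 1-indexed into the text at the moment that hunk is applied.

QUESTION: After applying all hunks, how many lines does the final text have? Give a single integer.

Hunk 1: at line 2 remove [xfsz,root] add [dkpnr,wtpt] -> 10 lines: iodf wram zopd dkpnr wtpt dbfb zpo zvvh zbifc ozrsu
Hunk 2: at line 4 remove [wtpt,dbfb,zpo] add [kzcqi] -> 8 lines: iodf wram zopd dkpnr kzcqi zvvh zbifc ozrsu
Hunk 3: at line 3 remove [kzcqi,zvvh] add [uamgo,gxre] -> 8 lines: iodf wram zopd dkpnr uamgo gxre zbifc ozrsu
Hunk 4: at line 2 remove [dkpnr] add [fak,fyab] -> 9 lines: iodf wram zopd fak fyab uamgo gxre zbifc ozrsu
Final line count: 9

Answer: 9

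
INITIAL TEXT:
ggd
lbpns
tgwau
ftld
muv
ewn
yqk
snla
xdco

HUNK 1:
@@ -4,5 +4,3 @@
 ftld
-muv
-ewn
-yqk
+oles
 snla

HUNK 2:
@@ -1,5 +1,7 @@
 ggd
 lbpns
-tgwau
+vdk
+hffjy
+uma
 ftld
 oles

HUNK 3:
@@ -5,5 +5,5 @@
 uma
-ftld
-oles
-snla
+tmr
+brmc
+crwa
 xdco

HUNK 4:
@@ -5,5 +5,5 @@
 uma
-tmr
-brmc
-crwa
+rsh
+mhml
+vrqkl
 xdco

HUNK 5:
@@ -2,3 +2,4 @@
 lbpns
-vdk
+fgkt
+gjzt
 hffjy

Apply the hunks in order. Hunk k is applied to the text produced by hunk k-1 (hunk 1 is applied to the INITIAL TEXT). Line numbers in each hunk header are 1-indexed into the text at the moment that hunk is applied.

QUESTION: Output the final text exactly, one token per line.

Answer: ggd
lbpns
fgkt
gjzt
hffjy
uma
rsh
mhml
vrqkl
xdco

Derivation:
Hunk 1: at line 4 remove [muv,ewn,yqk] add [oles] -> 7 lines: ggd lbpns tgwau ftld oles snla xdco
Hunk 2: at line 1 remove [tgwau] add [vdk,hffjy,uma] -> 9 lines: ggd lbpns vdk hffjy uma ftld oles snla xdco
Hunk 3: at line 5 remove [ftld,oles,snla] add [tmr,brmc,crwa] -> 9 lines: ggd lbpns vdk hffjy uma tmr brmc crwa xdco
Hunk 4: at line 5 remove [tmr,brmc,crwa] add [rsh,mhml,vrqkl] -> 9 lines: ggd lbpns vdk hffjy uma rsh mhml vrqkl xdco
Hunk 5: at line 2 remove [vdk] add [fgkt,gjzt] -> 10 lines: ggd lbpns fgkt gjzt hffjy uma rsh mhml vrqkl xdco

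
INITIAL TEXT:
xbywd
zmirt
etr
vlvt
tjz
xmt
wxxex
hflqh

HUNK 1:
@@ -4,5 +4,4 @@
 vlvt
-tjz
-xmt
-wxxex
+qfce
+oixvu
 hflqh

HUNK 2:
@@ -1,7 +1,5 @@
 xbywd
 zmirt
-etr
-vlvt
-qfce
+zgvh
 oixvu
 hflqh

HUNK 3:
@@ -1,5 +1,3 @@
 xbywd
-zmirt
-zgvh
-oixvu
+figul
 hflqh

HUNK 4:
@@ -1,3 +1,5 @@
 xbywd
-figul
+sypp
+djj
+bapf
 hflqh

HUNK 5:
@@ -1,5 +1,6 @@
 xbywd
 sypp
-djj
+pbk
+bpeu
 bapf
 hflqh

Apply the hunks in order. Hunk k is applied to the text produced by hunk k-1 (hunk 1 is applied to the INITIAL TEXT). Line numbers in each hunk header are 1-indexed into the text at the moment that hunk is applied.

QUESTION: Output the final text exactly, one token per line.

Answer: xbywd
sypp
pbk
bpeu
bapf
hflqh

Derivation:
Hunk 1: at line 4 remove [tjz,xmt,wxxex] add [qfce,oixvu] -> 7 lines: xbywd zmirt etr vlvt qfce oixvu hflqh
Hunk 2: at line 1 remove [etr,vlvt,qfce] add [zgvh] -> 5 lines: xbywd zmirt zgvh oixvu hflqh
Hunk 3: at line 1 remove [zmirt,zgvh,oixvu] add [figul] -> 3 lines: xbywd figul hflqh
Hunk 4: at line 1 remove [figul] add [sypp,djj,bapf] -> 5 lines: xbywd sypp djj bapf hflqh
Hunk 5: at line 1 remove [djj] add [pbk,bpeu] -> 6 lines: xbywd sypp pbk bpeu bapf hflqh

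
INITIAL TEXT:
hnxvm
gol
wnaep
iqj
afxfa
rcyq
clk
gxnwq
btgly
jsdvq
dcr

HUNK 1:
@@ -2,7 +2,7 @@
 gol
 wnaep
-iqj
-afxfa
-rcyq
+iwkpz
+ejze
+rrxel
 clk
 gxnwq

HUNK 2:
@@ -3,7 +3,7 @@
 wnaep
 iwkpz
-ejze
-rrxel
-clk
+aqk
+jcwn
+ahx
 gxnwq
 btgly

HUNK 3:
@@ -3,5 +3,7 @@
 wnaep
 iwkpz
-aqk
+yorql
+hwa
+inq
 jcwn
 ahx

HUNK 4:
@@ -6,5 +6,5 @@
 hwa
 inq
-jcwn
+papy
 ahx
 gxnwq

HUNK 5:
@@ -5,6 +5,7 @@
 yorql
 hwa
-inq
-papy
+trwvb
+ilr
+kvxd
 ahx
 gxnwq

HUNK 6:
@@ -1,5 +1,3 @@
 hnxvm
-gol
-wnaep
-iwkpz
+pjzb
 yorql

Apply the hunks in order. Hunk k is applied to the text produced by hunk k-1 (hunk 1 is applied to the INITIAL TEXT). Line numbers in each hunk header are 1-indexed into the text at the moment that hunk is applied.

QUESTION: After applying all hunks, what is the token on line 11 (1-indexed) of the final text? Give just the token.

Answer: jsdvq

Derivation:
Hunk 1: at line 2 remove [iqj,afxfa,rcyq] add [iwkpz,ejze,rrxel] -> 11 lines: hnxvm gol wnaep iwkpz ejze rrxel clk gxnwq btgly jsdvq dcr
Hunk 2: at line 3 remove [ejze,rrxel,clk] add [aqk,jcwn,ahx] -> 11 lines: hnxvm gol wnaep iwkpz aqk jcwn ahx gxnwq btgly jsdvq dcr
Hunk 3: at line 3 remove [aqk] add [yorql,hwa,inq] -> 13 lines: hnxvm gol wnaep iwkpz yorql hwa inq jcwn ahx gxnwq btgly jsdvq dcr
Hunk 4: at line 6 remove [jcwn] add [papy] -> 13 lines: hnxvm gol wnaep iwkpz yorql hwa inq papy ahx gxnwq btgly jsdvq dcr
Hunk 5: at line 5 remove [inq,papy] add [trwvb,ilr,kvxd] -> 14 lines: hnxvm gol wnaep iwkpz yorql hwa trwvb ilr kvxd ahx gxnwq btgly jsdvq dcr
Hunk 6: at line 1 remove [gol,wnaep,iwkpz] add [pjzb] -> 12 lines: hnxvm pjzb yorql hwa trwvb ilr kvxd ahx gxnwq btgly jsdvq dcr
Final line 11: jsdvq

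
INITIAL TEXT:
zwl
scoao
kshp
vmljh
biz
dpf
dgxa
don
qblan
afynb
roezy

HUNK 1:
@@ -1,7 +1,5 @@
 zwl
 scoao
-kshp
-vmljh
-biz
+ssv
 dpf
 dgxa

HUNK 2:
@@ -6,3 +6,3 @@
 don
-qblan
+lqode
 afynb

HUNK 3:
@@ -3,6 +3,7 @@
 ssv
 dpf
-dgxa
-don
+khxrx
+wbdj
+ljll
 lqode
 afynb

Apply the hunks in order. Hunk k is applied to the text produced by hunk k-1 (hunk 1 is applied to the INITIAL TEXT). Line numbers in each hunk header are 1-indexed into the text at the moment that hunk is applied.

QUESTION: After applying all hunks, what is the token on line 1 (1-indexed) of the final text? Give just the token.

Hunk 1: at line 1 remove [kshp,vmljh,biz] add [ssv] -> 9 lines: zwl scoao ssv dpf dgxa don qblan afynb roezy
Hunk 2: at line 6 remove [qblan] add [lqode] -> 9 lines: zwl scoao ssv dpf dgxa don lqode afynb roezy
Hunk 3: at line 3 remove [dgxa,don] add [khxrx,wbdj,ljll] -> 10 lines: zwl scoao ssv dpf khxrx wbdj ljll lqode afynb roezy
Final line 1: zwl

Answer: zwl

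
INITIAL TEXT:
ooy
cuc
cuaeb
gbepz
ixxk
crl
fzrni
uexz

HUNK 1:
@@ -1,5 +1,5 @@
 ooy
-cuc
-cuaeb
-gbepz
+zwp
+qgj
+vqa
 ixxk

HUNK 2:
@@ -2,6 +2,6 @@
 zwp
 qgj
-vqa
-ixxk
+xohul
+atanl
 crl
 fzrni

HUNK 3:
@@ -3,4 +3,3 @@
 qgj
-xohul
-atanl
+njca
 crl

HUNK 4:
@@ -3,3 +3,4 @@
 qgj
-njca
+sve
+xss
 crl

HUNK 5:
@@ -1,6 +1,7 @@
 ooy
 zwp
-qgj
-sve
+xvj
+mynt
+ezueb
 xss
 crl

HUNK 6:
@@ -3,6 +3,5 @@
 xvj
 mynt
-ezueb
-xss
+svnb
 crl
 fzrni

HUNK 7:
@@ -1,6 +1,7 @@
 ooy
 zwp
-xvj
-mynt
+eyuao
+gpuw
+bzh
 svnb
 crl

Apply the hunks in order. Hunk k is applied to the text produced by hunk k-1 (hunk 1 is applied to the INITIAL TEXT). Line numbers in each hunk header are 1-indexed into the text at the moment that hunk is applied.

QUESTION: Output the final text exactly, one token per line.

Hunk 1: at line 1 remove [cuc,cuaeb,gbepz] add [zwp,qgj,vqa] -> 8 lines: ooy zwp qgj vqa ixxk crl fzrni uexz
Hunk 2: at line 2 remove [vqa,ixxk] add [xohul,atanl] -> 8 lines: ooy zwp qgj xohul atanl crl fzrni uexz
Hunk 3: at line 3 remove [xohul,atanl] add [njca] -> 7 lines: ooy zwp qgj njca crl fzrni uexz
Hunk 4: at line 3 remove [njca] add [sve,xss] -> 8 lines: ooy zwp qgj sve xss crl fzrni uexz
Hunk 5: at line 1 remove [qgj,sve] add [xvj,mynt,ezueb] -> 9 lines: ooy zwp xvj mynt ezueb xss crl fzrni uexz
Hunk 6: at line 3 remove [ezueb,xss] add [svnb] -> 8 lines: ooy zwp xvj mynt svnb crl fzrni uexz
Hunk 7: at line 1 remove [xvj,mynt] add [eyuao,gpuw,bzh] -> 9 lines: ooy zwp eyuao gpuw bzh svnb crl fzrni uexz

Answer: ooy
zwp
eyuao
gpuw
bzh
svnb
crl
fzrni
uexz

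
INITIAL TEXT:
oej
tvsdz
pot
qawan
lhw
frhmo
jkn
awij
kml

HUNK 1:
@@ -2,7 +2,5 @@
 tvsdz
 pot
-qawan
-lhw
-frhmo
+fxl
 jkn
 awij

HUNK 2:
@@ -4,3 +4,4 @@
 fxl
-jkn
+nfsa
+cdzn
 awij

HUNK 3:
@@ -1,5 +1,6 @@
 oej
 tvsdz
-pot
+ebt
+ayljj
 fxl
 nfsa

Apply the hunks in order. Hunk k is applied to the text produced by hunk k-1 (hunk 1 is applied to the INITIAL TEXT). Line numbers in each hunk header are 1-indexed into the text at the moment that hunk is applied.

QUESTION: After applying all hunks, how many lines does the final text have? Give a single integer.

Hunk 1: at line 2 remove [qawan,lhw,frhmo] add [fxl] -> 7 lines: oej tvsdz pot fxl jkn awij kml
Hunk 2: at line 4 remove [jkn] add [nfsa,cdzn] -> 8 lines: oej tvsdz pot fxl nfsa cdzn awij kml
Hunk 3: at line 1 remove [pot] add [ebt,ayljj] -> 9 lines: oej tvsdz ebt ayljj fxl nfsa cdzn awij kml
Final line count: 9

Answer: 9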